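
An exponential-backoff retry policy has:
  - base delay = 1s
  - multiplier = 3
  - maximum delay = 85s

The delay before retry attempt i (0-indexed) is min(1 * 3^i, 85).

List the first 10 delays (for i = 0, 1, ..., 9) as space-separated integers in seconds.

Answer: 1 3 9 27 81 85 85 85 85 85

Derivation:
Computing each delay:
  i=0: min(1*3^0, 85) = 1
  i=1: min(1*3^1, 85) = 3
  i=2: min(1*3^2, 85) = 9
  i=3: min(1*3^3, 85) = 27
  i=4: min(1*3^4, 85) = 81
  i=5: min(1*3^5, 85) = 85
  i=6: min(1*3^6, 85) = 85
  i=7: min(1*3^7, 85) = 85
  i=8: min(1*3^8, 85) = 85
  i=9: min(1*3^9, 85) = 85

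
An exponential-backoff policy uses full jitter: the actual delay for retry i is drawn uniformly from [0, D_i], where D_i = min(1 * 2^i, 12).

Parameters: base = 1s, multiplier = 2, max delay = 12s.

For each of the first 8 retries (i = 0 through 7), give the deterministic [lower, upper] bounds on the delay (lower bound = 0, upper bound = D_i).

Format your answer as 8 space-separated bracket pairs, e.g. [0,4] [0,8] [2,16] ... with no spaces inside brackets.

Computing bounds per retry:
  i=0: D_i=min(1*2^0,12)=1, bounds=[0,1]
  i=1: D_i=min(1*2^1,12)=2, bounds=[0,2]
  i=2: D_i=min(1*2^2,12)=4, bounds=[0,4]
  i=3: D_i=min(1*2^3,12)=8, bounds=[0,8]
  i=4: D_i=min(1*2^4,12)=12, bounds=[0,12]
  i=5: D_i=min(1*2^5,12)=12, bounds=[0,12]
  i=6: D_i=min(1*2^6,12)=12, bounds=[0,12]
  i=7: D_i=min(1*2^7,12)=12, bounds=[0,12]

Answer: [0,1] [0,2] [0,4] [0,8] [0,12] [0,12] [0,12] [0,12]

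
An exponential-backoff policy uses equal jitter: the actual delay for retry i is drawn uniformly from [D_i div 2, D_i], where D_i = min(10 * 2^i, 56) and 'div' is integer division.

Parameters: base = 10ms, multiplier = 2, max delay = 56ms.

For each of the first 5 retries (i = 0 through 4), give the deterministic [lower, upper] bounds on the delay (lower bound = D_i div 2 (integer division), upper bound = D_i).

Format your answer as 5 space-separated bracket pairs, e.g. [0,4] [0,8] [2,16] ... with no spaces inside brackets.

Computing bounds per retry:
  i=0: D_i=min(10*2^0,56)=10, bounds=[5,10]
  i=1: D_i=min(10*2^1,56)=20, bounds=[10,20]
  i=2: D_i=min(10*2^2,56)=40, bounds=[20,40]
  i=3: D_i=min(10*2^3,56)=56, bounds=[28,56]
  i=4: D_i=min(10*2^4,56)=56, bounds=[28,56]

Answer: [5,10] [10,20] [20,40] [28,56] [28,56]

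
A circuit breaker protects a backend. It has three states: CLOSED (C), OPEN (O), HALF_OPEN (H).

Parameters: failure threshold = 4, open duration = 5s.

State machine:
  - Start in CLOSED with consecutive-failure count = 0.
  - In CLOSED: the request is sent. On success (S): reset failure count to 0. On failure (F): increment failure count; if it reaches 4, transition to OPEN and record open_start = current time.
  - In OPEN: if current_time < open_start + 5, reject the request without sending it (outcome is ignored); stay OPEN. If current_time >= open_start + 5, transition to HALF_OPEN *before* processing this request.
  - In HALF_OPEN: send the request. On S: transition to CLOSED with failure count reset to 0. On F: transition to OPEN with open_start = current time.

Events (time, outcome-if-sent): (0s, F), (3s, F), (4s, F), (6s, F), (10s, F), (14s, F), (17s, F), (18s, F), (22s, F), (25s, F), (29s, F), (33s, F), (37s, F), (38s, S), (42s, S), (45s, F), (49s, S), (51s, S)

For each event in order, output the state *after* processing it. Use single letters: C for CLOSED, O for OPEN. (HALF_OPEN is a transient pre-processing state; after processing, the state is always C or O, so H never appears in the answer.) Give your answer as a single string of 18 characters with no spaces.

Answer: CCCOOOOOOOOOOOCCCC

Derivation:
State after each event:
  event#1 t=0s outcome=F: state=CLOSED
  event#2 t=3s outcome=F: state=CLOSED
  event#3 t=4s outcome=F: state=CLOSED
  event#4 t=6s outcome=F: state=OPEN
  event#5 t=10s outcome=F: state=OPEN
  event#6 t=14s outcome=F: state=OPEN
  event#7 t=17s outcome=F: state=OPEN
  event#8 t=18s outcome=F: state=OPEN
  event#9 t=22s outcome=F: state=OPEN
  event#10 t=25s outcome=F: state=OPEN
  event#11 t=29s outcome=F: state=OPEN
  event#12 t=33s outcome=F: state=OPEN
  event#13 t=37s outcome=F: state=OPEN
  event#14 t=38s outcome=S: state=OPEN
  event#15 t=42s outcome=S: state=CLOSED
  event#16 t=45s outcome=F: state=CLOSED
  event#17 t=49s outcome=S: state=CLOSED
  event#18 t=51s outcome=S: state=CLOSED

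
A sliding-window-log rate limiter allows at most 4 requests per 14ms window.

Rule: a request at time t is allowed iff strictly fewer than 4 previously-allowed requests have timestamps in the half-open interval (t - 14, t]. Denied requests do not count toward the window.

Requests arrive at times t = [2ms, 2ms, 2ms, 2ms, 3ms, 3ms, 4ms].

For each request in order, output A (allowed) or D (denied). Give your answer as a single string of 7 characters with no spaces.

Tracking allowed requests in the window:
  req#1 t=2ms: ALLOW
  req#2 t=2ms: ALLOW
  req#3 t=2ms: ALLOW
  req#4 t=2ms: ALLOW
  req#5 t=3ms: DENY
  req#6 t=3ms: DENY
  req#7 t=4ms: DENY

Answer: AAAADDD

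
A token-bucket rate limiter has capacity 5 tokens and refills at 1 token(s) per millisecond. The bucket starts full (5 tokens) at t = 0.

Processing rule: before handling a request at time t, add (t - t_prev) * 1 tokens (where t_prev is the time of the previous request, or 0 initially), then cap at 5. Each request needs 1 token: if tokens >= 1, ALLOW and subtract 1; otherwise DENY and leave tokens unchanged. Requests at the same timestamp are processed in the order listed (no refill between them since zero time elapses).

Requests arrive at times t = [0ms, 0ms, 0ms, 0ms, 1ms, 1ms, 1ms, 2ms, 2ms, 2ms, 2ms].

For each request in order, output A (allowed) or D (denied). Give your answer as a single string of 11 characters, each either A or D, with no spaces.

Simulating step by step:
  req#1 t=0ms: ALLOW
  req#2 t=0ms: ALLOW
  req#3 t=0ms: ALLOW
  req#4 t=0ms: ALLOW
  req#5 t=1ms: ALLOW
  req#6 t=1ms: ALLOW
  req#7 t=1ms: DENY
  req#8 t=2ms: ALLOW
  req#9 t=2ms: DENY
  req#10 t=2ms: DENY
  req#11 t=2ms: DENY

Answer: AAAAAADADDD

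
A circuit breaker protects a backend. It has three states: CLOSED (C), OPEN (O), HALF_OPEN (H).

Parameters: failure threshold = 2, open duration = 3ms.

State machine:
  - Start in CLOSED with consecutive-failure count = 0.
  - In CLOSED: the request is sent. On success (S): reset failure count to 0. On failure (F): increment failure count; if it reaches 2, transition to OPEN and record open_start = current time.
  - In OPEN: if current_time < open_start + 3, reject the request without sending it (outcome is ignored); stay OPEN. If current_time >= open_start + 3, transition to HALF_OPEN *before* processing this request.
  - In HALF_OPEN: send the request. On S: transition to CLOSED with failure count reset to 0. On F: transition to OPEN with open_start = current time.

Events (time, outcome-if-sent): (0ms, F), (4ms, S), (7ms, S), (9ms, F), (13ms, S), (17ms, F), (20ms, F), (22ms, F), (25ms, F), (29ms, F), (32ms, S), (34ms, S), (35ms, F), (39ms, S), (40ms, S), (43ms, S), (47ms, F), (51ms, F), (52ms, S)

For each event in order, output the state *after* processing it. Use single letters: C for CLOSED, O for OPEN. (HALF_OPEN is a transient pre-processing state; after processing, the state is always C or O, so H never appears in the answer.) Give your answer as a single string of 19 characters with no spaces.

State after each event:
  event#1 t=0ms outcome=F: state=CLOSED
  event#2 t=4ms outcome=S: state=CLOSED
  event#3 t=7ms outcome=S: state=CLOSED
  event#4 t=9ms outcome=F: state=CLOSED
  event#5 t=13ms outcome=S: state=CLOSED
  event#6 t=17ms outcome=F: state=CLOSED
  event#7 t=20ms outcome=F: state=OPEN
  event#8 t=22ms outcome=F: state=OPEN
  event#9 t=25ms outcome=F: state=OPEN
  event#10 t=29ms outcome=F: state=OPEN
  event#11 t=32ms outcome=S: state=CLOSED
  event#12 t=34ms outcome=S: state=CLOSED
  event#13 t=35ms outcome=F: state=CLOSED
  event#14 t=39ms outcome=S: state=CLOSED
  event#15 t=40ms outcome=S: state=CLOSED
  event#16 t=43ms outcome=S: state=CLOSED
  event#17 t=47ms outcome=F: state=CLOSED
  event#18 t=51ms outcome=F: state=OPEN
  event#19 t=52ms outcome=S: state=OPEN

Answer: CCCCCCOOOOCCCCCCCOO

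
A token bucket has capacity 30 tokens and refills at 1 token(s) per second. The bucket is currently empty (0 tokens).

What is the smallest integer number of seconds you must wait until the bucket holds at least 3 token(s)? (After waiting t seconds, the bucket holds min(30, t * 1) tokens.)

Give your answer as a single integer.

Answer: 3

Derivation:
Need t * 1 >= 3, so t >= 3/1.
Smallest integer t = ceil(3/1) = 3.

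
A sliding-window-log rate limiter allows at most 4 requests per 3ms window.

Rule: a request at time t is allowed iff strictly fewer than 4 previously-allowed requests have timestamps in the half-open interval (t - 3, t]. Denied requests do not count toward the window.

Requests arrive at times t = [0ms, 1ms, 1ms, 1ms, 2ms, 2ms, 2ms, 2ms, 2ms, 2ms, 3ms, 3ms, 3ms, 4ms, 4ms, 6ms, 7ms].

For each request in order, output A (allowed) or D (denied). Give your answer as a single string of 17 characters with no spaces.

Tracking allowed requests in the window:
  req#1 t=0ms: ALLOW
  req#2 t=1ms: ALLOW
  req#3 t=1ms: ALLOW
  req#4 t=1ms: ALLOW
  req#5 t=2ms: DENY
  req#6 t=2ms: DENY
  req#7 t=2ms: DENY
  req#8 t=2ms: DENY
  req#9 t=2ms: DENY
  req#10 t=2ms: DENY
  req#11 t=3ms: ALLOW
  req#12 t=3ms: DENY
  req#13 t=3ms: DENY
  req#14 t=4ms: ALLOW
  req#15 t=4ms: ALLOW
  req#16 t=6ms: ALLOW
  req#17 t=7ms: ALLOW

Answer: AAAADDDDDDADDAAAA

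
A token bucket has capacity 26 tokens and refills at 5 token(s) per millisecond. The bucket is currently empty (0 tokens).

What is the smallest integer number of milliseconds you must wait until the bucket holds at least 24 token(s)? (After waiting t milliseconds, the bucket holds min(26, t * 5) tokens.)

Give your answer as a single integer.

Need t * 5 >= 24, so t >= 24/5.
Smallest integer t = ceil(24/5) = 5.

Answer: 5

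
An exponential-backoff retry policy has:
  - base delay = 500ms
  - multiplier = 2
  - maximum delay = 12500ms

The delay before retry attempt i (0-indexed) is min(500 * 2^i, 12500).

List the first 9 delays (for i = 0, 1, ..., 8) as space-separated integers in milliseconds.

Computing each delay:
  i=0: min(500*2^0, 12500) = 500
  i=1: min(500*2^1, 12500) = 1000
  i=2: min(500*2^2, 12500) = 2000
  i=3: min(500*2^3, 12500) = 4000
  i=4: min(500*2^4, 12500) = 8000
  i=5: min(500*2^5, 12500) = 12500
  i=6: min(500*2^6, 12500) = 12500
  i=7: min(500*2^7, 12500) = 12500
  i=8: min(500*2^8, 12500) = 12500

Answer: 500 1000 2000 4000 8000 12500 12500 12500 12500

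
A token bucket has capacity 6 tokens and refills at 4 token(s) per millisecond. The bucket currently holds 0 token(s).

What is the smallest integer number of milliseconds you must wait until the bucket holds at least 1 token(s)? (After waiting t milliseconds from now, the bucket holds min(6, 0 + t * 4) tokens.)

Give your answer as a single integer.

Answer: 1

Derivation:
Need 0 + t * 4 >= 1, so t >= 1/4.
Smallest integer t = ceil(1/4) = 1.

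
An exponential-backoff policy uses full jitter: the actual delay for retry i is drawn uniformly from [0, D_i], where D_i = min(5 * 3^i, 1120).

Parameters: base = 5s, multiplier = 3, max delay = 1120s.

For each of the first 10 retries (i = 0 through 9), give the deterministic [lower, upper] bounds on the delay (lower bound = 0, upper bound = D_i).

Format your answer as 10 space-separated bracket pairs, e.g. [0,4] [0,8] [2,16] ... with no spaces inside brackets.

Answer: [0,5] [0,15] [0,45] [0,135] [0,405] [0,1120] [0,1120] [0,1120] [0,1120] [0,1120]

Derivation:
Computing bounds per retry:
  i=0: D_i=min(5*3^0,1120)=5, bounds=[0,5]
  i=1: D_i=min(5*3^1,1120)=15, bounds=[0,15]
  i=2: D_i=min(5*3^2,1120)=45, bounds=[0,45]
  i=3: D_i=min(5*3^3,1120)=135, bounds=[0,135]
  i=4: D_i=min(5*3^4,1120)=405, bounds=[0,405]
  i=5: D_i=min(5*3^5,1120)=1120, bounds=[0,1120]
  i=6: D_i=min(5*3^6,1120)=1120, bounds=[0,1120]
  i=7: D_i=min(5*3^7,1120)=1120, bounds=[0,1120]
  i=8: D_i=min(5*3^8,1120)=1120, bounds=[0,1120]
  i=9: D_i=min(5*3^9,1120)=1120, bounds=[0,1120]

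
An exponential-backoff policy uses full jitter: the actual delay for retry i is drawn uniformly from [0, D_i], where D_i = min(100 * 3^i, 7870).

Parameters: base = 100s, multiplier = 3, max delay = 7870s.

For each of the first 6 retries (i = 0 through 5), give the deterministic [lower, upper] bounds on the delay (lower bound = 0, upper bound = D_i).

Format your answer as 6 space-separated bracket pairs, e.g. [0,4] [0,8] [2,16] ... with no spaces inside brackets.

Computing bounds per retry:
  i=0: D_i=min(100*3^0,7870)=100, bounds=[0,100]
  i=1: D_i=min(100*3^1,7870)=300, bounds=[0,300]
  i=2: D_i=min(100*3^2,7870)=900, bounds=[0,900]
  i=3: D_i=min(100*3^3,7870)=2700, bounds=[0,2700]
  i=4: D_i=min(100*3^4,7870)=7870, bounds=[0,7870]
  i=5: D_i=min(100*3^5,7870)=7870, bounds=[0,7870]

Answer: [0,100] [0,300] [0,900] [0,2700] [0,7870] [0,7870]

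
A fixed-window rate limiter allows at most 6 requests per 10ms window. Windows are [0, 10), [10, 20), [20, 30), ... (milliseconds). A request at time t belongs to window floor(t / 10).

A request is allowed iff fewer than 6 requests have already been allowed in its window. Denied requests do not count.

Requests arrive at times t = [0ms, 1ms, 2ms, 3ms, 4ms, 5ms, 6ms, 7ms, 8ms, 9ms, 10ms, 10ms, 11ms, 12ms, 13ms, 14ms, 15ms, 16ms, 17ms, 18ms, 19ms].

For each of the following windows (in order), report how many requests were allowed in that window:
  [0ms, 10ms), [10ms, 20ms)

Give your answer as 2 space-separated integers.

Processing requests:
  req#1 t=0ms (window 0): ALLOW
  req#2 t=1ms (window 0): ALLOW
  req#3 t=2ms (window 0): ALLOW
  req#4 t=3ms (window 0): ALLOW
  req#5 t=4ms (window 0): ALLOW
  req#6 t=5ms (window 0): ALLOW
  req#7 t=6ms (window 0): DENY
  req#8 t=7ms (window 0): DENY
  req#9 t=8ms (window 0): DENY
  req#10 t=9ms (window 0): DENY
  req#11 t=10ms (window 1): ALLOW
  req#12 t=10ms (window 1): ALLOW
  req#13 t=11ms (window 1): ALLOW
  req#14 t=12ms (window 1): ALLOW
  req#15 t=13ms (window 1): ALLOW
  req#16 t=14ms (window 1): ALLOW
  req#17 t=15ms (window 1): DENY
  req#18 t=16ms (window 1): DENY
  req#19 t=17ms (window 1): DENY
  req#20 t=18ms (window 1): DENY
  req#21 t=19ms (window 1): DENY

Allowed counts by window: 6 6

Answer: 6 6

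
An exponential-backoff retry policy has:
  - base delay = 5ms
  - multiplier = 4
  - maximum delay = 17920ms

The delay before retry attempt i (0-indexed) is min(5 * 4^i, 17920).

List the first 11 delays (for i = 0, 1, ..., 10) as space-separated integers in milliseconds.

Computing each delay:
  i=0: min(5*4^0, 17920) = 5
  i=1: min(5*4^1, 17920) = 20
  i=2: min(5*4^2, 17920) = 80
  i=3: min(5*4^3, 17920) = 320
  i=4: min(5*4^4, 17920) = 1280
  i=5: min(5*4^5, 17920) = 5120
  i=6: min(5*4^6, 17920) = 17920
  i=7: min(5*4^7, 17920) = 17920
  i=8: min(5*4^8, 17920) = 17920
  i=9: min(5*4^9, 17920) = 17920
  i=10: min(5*4^10, 17920) = 17920

Answer: 5 20 80 320 1280 5120 17920 17920 17920 17920 17920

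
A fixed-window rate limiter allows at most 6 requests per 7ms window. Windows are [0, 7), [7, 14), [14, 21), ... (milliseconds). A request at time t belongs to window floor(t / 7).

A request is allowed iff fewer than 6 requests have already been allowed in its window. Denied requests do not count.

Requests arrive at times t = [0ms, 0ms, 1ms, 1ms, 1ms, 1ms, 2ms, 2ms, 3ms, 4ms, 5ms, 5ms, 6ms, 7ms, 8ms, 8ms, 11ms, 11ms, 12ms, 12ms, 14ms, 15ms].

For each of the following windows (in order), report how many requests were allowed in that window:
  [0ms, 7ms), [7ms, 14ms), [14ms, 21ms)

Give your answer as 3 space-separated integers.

Processing requests:
  req#1 t=0ms (window 0): ALLOW
  req#2 t=0ms (window 0): ALLOW
  req#3 t=1ms (window 0): ALLOW
  req#4 t=1ms (window 0): ALLOW
  req#5 t=1ms (window 0): ALLOW
  req#6 t=1ms (window 0): ALLOW
  req#7 t=2ms (window 0): DENY
  req#8 t=2ms (window 0): DENY
  req#9 t=3ms (window 0): DENY
  req#10 t=4ms (window 0): DENY
  req#11 t=5ms (window 0): DENY
  req#12 t=5ms (window 0): DENY
  req#13 t=6ms (window 0): DENY
  req#14 t=7ms (window 1): ALLOW
  req#15 t=8ms (window 1): ALLOW
  req#16 t=8ms (window 1): ALLOW
  req#17 t=11ms (window 1): ALLOW
  req#18 t=11ms (window 1): ALLOW
  req#19 t=12ms (window 1): ALLOW
  req#20 t=12ms (window 1): DENY
  req#21 t=14ms (window 2): ALLOW
  req#22 t=15ms (window 2): ALLOW

Allowed counts by window: 6 6 2

Answer: 6 6 2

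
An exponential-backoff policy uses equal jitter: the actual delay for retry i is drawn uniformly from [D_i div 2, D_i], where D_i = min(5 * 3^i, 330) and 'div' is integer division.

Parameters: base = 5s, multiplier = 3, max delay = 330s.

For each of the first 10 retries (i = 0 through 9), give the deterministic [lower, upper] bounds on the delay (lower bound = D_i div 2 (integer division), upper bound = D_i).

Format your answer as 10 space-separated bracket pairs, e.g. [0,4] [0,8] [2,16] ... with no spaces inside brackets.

Answer: [2,5] [7,15] [22,45] [67,135] [165,330] [165,330] [165,330] [165,330] [165,330] [165,330]

Derivation:
Computing bounds per retry:
  i=0: D_i=min(5*3^0,330)=5, bounds=[2,5]
  i=1: D_i=min(5*3^1,330)=15, bounds=[7,15]
  i=2: D_i=min(5*3^2,330)=45, bounds=[22,45]
  i=3: D_i=min(5*3^3,330)=135, bounds=[67,135]
  i=4: D_i=min(5*3^4,330)=330, bounds=[165,330]
  i=5: D_i=min(5*3^5,330)=330, bounds=[165,330]
  i=6: D_i=min(5*3^6,330)=330, bounds=[165,330]
  i=7: D_i=min(5*3^7,330)=330, bounds=[165,330]
  i=8: D_i=min(5*3^8,330)=330, bounds=[165,330]
  i=9: D_i=min(5*3^9,330)=330, bounds=[165,330]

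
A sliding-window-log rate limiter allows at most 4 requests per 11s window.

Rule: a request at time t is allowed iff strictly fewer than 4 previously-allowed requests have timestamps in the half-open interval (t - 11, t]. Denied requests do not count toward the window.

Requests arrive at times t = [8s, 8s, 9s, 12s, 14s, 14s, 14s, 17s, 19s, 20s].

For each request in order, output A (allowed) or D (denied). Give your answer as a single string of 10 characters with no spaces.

Answer: AAAADDDDAA

Derivation:
Tracking allowed requests in the window:
  req#1 t=8s: ALLOW
  req#2 t=8s: ALLOW
  req#3 t=9s: ALLOW
  req#4 t=12s: ALLOW
  req#5 t=14s: DENY
  req#6 t=14s: DENY
  req#7 t=14s: DENY
  req#8 t=17s: DENY
  req#9 t=19s: ALLOW
  req#10 t=20s: ALLOW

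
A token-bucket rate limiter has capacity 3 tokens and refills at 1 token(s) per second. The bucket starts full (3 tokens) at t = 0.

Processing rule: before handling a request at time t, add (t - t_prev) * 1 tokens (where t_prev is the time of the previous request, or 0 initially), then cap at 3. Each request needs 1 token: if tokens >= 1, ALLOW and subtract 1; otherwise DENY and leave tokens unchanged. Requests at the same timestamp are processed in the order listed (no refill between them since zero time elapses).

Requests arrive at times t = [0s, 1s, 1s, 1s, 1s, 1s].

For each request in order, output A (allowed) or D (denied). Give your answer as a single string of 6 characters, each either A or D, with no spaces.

Simulating step by step:
  req#1 t=0s: ALLOW
  req#2 t=1s: ALLOW
  req#3 t=1s: ALLOW
  req#4 t=1s: ALLOW
  req#5 t=1s: DENY
  req#6 t=1s: DENY

Answer: AAAADD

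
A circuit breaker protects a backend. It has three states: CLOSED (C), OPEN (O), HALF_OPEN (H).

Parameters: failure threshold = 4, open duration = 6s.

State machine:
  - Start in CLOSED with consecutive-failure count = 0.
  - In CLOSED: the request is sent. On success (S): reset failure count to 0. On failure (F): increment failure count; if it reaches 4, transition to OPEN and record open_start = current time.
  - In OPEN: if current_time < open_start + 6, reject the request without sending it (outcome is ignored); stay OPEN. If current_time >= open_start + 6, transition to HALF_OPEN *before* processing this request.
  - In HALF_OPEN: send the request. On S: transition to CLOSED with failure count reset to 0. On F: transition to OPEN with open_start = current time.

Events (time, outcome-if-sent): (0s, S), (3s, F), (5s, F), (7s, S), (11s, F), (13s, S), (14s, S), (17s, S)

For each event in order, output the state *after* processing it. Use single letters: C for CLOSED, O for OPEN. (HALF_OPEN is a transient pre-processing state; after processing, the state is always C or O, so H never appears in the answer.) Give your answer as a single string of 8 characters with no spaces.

Answer: CCCCCCCC

Derivation:
State after each event:
  event#1 t=0s outcome=S: state=CLOSED
  event#2 t=3s outcome=F: state=CLOSED
  event#3 t=5s outcome=F: state=CLOSED
  event#4 t=7s outcome=S: state=CLOSED
  event#5 t=11s outcome=F: state=CLOSED
  event#6 t=13s outcome=S: state=CLOSED
  event#7 t=14s outcome=S: state=CLOSED
  event#8 t=17s outcome=S: state=CLOSED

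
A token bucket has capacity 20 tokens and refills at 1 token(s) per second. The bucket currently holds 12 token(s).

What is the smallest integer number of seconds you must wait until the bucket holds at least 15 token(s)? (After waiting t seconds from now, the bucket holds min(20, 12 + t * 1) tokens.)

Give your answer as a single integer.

Answer: 3

Derivation:
Need 12 + t * 1 >= 15, so t >= 3/1.
Smallest integer t = ceil(3/1) = 3.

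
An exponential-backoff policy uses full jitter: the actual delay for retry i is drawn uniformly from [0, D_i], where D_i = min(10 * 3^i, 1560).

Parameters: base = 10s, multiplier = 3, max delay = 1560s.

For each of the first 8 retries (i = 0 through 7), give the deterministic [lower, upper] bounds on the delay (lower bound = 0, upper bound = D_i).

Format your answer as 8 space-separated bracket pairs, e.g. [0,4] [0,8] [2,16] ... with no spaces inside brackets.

Computing bounds per retry:
  i=0: D_i=min(10*3^0,1560)=10, bounds=[0,10]
  i=1: D_i=min(10*3^1,1560)=30, bounds=[0,30]
  i=2: D_i=min(10*3^2,1560)=90, bounds=[0,90]
  i=3: D_i=min(10*3^3,1560)=270, bounds=[0,270]
  i=4: D_i=min(10*3^4,1560)=810, bounds=[0,810]
  i=5: D_i=min(10*3^5,1560)=1560, bounds=[0,1560]
  i=6: D_i=min(10*3^6,1560)=1560, bounds=[0,1560]
  i=7: D_i=min(10*3^7,1560)=1560, bounds=[0,1560]

Answer: [0,10] [0,30] [0,90] [0,270] [0,810] [0,1560] [0,1560] [0,1560]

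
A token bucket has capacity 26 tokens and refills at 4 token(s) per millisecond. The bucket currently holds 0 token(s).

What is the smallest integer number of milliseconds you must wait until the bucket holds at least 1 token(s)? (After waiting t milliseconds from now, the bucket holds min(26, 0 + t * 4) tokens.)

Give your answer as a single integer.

Need 0 + t * 4 >= 1, so t >= 1/4.
Smallest integer t = ceil(1/4) = 1.

Answer: 1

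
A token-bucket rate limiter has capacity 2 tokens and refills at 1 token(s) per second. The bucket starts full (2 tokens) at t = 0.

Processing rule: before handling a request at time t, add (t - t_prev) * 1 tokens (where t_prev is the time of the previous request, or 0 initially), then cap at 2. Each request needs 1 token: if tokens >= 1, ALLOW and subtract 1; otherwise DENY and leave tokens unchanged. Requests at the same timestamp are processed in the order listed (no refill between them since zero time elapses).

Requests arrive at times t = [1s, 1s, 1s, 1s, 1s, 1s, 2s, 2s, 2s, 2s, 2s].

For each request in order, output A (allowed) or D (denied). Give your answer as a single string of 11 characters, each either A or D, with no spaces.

Simulating step by step:
  req#1 t=1s: ALLOW
  req#2 t=1s: ALLOW
  req#3 t=1s: DENY
  req#4 t=1s: DENY
  req#5 t=1s: DENY
  req#6 t=1s: DENY
  req#7 t=2s: ALLOW
  req#8 t=2s: DENY
  req#9 t=2s: DENY
  req#10 t=2s: DENY
  req#11 t=2s: DENY

Answer: AADDDDADDDD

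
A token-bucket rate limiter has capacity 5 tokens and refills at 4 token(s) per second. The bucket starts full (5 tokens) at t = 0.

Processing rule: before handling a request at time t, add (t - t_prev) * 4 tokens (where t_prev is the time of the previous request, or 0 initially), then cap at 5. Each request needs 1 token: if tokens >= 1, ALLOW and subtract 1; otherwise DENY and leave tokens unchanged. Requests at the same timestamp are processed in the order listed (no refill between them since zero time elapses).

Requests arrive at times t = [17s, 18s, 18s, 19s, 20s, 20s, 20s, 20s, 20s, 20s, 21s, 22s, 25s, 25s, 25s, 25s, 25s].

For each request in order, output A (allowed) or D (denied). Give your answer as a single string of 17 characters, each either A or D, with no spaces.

Answer: AAAAAAAAADAAAAAAA

Derivation:
Simulating step by step:
  req#1 t=17s: ALLOW
  req#2 t=18s: ALLOW
  req#3 t=18s: ALLOW
  req#4 t=19s: ALLOW
  req#5 t=20s: ALLOW
  req#6 t=20s: ALLOW
  req#7 t=20s: ALLOW
  req#8 t=20s: ALLOW
  req#9 t=20s: ALLOW
  req#10 t=20s: DENY
  req#11 t=21s: ALLOW
  req#12 t=22s: ALLOW
  req#13 t=25s: ALLOW
  req#14 t=25s: ALLOW
  req#15 t=25s: ALLOW
  req#16 t=25s: ALLOW
  req#17 t=25s: ALLOW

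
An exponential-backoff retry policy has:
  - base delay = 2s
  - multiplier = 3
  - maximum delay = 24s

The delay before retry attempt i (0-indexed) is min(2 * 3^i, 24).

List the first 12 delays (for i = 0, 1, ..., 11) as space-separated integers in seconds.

Answer: 2 6 18 24 24 24 24 24 24 24 24 24

Derivation:
Computing each delay:
  i=0: min(2*3^0, 24) = 2
  i=1: min(2*3^1, 24) = 6
  i=2: min(2*3^2, 24) = 18
  i=3: min(2*3^3, 24) = 24
  i=4: min(2*3^4, 24) = 24
  i=5: min(2*3^5, 24) = 24
  i=6: min(2*3^6, 24) = 24
  i=7: min(2*3^7, 24) = 24
  i=8: min(2*3^8, 24) = 24
  i=9: min(2*3^9, 24) = 24
  i=10: min(2*3^10, 24) = 24
  i=11: min(2*3^11, 24) = 24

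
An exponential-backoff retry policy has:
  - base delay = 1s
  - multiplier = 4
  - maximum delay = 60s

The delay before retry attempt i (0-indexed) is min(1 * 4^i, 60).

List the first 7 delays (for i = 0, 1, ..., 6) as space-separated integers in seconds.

Computing each delay:
  i=0: min(1*4^0, 60) = 1
  i=1: min(1*4^1, 60) = 4
  i=2: min(1*4^2, 60) = 16
  i=3: min(1*4^3, 60) = 60
  i=4: min(1*4^4, 60) = 60
  i=5: min(1*4^5, 60) = 60
  i=6: min(1*4^6, 60) = 60

Answer: 1 4 16 60 60 60 60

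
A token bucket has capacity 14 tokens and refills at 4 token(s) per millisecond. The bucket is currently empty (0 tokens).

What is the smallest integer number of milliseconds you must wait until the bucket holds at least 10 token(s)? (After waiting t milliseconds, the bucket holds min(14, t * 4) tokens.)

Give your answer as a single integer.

Need t * 4 >= 10, so t >= 10/4.
Smallest integer t = ceil(10/4) = 3.

Answer: 3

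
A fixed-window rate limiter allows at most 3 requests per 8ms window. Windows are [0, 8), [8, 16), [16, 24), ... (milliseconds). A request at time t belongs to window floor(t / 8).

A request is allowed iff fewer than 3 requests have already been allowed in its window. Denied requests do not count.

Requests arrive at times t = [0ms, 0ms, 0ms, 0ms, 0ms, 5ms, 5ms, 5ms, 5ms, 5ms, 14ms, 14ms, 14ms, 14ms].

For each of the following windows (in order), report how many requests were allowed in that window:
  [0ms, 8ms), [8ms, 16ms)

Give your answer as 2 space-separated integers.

Answer: 3 3

Derivation:
Processing requests:
  req#1 t=0ms (window 0): ALLOW
  req#2 t=0ms (window 0): ALLOW
  req#3 t=0ms (window 0): ALLOW
  req#4 t=0ms (window 0): DENY
  req#5 t=0ms (window 0): DENY
  req#6 t=5ms (window 0): DENY
  req#7 t=5ms (window 0): DENY
  req#8 t=5ms (window 0): DENY
  req#9 t=5ms (window 0): DENY
  req#10 t=5ms (window 0): DENY
  req#11 t=14ms (window 1): ALLOW
  req#12 t=14ms (window 1): ALLOW
  req#13 t=14ms (window 1): ALLOW
  req#14 t=14ms (window 1): DENY

Allowed counts by window: 3 3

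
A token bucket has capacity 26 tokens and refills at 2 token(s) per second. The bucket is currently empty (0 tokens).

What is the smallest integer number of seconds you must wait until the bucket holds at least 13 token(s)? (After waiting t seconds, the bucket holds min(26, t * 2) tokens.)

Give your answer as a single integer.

Need t * 2 >= 13, so t >= 13/2.
Smallest integer t = ceil(13/2) = 7.

Answer: 7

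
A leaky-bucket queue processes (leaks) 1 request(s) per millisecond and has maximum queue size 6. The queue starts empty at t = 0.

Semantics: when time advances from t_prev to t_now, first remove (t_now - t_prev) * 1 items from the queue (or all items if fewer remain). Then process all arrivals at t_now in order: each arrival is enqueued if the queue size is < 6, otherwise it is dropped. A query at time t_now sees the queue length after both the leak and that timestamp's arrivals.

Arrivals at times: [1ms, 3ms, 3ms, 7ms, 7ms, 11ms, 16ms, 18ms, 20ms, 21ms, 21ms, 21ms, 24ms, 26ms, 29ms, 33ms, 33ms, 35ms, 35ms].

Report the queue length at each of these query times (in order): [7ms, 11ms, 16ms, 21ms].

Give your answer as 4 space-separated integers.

Queue lengths at query times:
  query t=7ms: backlog = 2
  query t=11ms: backlog = 1
  query t=16ms: backlog = 1
  query t=21ms: backlog = 3

Answer: 2 1 1 3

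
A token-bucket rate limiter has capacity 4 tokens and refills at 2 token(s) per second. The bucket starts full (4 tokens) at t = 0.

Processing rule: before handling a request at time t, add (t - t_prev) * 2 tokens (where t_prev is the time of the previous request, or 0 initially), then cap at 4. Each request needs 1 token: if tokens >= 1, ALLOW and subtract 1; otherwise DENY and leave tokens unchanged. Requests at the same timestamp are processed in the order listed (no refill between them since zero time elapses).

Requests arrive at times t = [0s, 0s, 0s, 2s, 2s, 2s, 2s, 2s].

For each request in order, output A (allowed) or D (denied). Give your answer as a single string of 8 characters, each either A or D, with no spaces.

Answer: AAAAAAAD

Derivation:
Simulating step by step:
  req#1 t=0s: ALLOW
  req#2 t=0s: ALLOW
  req#3 t=0s: ALLOW
  req#4 t=2s: ALLOW
  req#5 t=2s: ALLOW
  req#6 t=2s: ALLOW
  req#7 t=2s: ALLOW
  req#8 t=2s: DENY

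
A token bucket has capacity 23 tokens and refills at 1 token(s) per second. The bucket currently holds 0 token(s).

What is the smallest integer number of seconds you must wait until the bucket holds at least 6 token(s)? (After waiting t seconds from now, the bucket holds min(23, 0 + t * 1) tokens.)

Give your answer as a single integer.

Need 0 + t * 1 >= 6, so t >= 6/1.
Smallest integer t = ceil(6/1) = 6.

Answer: 6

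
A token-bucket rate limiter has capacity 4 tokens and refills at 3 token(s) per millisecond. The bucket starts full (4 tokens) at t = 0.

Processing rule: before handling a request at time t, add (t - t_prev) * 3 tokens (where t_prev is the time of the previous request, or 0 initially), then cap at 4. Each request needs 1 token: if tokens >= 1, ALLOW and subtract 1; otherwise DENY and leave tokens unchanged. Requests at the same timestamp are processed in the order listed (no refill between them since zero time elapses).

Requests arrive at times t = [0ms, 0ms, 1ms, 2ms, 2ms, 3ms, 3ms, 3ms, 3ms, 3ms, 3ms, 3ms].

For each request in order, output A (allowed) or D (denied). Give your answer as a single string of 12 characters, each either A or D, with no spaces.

Answer: AAAAAAAAADDD

Derivation:
Simulating step by step:
  req#1 t=0ms: ALLOW
  req#2 t=0ms: ALLOW
  req#3 t=1ms: ALLOW
  req#4 t=2ms: ALLOW
  req#5 t=2ms: ALLOW
  req#6 t=3ms: ALLOW
  req#7 t=3ms: ALLOW
  req#8 t=3ms: ALLOW
  req#9 t=3ms: ALLOW
  req#10 t=3ms: DENY
  req#11 t=3ms: DENY
  req#12 t=3ms: DENY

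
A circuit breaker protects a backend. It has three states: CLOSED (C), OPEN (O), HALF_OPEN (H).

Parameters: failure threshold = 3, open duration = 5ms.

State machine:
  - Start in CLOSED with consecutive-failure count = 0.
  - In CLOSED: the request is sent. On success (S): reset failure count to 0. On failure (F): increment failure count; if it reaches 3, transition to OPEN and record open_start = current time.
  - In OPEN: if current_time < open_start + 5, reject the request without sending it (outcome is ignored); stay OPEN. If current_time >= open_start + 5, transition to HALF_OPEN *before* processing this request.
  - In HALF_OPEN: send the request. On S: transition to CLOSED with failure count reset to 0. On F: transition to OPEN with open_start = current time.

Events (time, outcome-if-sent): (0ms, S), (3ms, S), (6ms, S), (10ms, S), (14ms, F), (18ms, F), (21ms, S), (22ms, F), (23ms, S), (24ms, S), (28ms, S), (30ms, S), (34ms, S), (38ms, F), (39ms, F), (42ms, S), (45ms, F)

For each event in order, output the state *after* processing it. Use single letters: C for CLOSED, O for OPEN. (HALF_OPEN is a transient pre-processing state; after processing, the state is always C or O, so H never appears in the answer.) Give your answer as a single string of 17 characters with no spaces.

State after each event:
  event#1 t=0ms outcome=S: state=CLOSED
  event#2 t=3ms outcome=S: state=CLOSED
  event#3 t=6ms outcome=S: state=CLOSED
  event#4 t=10ms outcome=S: state=CLOSED
  event#5 t=14ms outcome=F: state=CLOSED
  event#6 t=18ms outcome=F: state=CLOSED
  event#7 t=21ms outcome=S: state=CLOSED
  event#8 t=22ms outcome=F: state=CLOSED
  event#9 t=23ms outcome=S: state=CLOSED
  event#10 t=24ms outcome=S: state=CLOSED
  event#11 t=28ms outcome=S: state=CLOSED
  event#12 t=30ms outcome=S: state=CLOSED
  event#13 t=34ms outcome=S: state=CLOSED
  event#14 t=38ms outcome=F: state=CLOSED
  event#15 t=39ms outcome=F: state=CLOSED
  event#16 t=42ms outcome=S: state=CLOSED
  event#17 t=45ms outcome=F: state=CLOSED

Answer: CCCCCCCCCCCCCCCCC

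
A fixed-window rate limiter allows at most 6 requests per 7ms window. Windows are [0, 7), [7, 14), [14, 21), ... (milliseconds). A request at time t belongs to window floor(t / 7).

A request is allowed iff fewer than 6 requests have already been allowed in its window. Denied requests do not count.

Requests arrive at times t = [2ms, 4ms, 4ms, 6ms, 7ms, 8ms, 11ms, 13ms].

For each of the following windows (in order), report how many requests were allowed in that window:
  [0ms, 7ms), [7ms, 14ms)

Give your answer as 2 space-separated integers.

Answer: 4 4

Derivation:
Processing requests:
  req#1 t=2ms (window 0): ALLOW
  req#2 t=4ms (window 0): ALLOW
  req#3 t=4ms (window 0): ALLOW
  req#4 t=6ms (window 0): ALLOW
  req#5 t=7ms (window 1): ALLOW
  req#6 t=8ms (window 1): ALLOW
  req#7 t=11ms (window 1): ALLOW
  req#8 t=13ms (window 1): ALLOW

Allowed counts by window: 4 4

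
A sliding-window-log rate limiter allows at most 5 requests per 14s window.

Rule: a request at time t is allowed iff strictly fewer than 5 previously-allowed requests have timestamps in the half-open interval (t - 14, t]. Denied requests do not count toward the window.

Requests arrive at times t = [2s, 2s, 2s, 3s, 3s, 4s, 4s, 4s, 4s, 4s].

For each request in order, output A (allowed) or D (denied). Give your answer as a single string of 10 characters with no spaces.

Answer: AAAAADDDDD

Derivation:
Tracking allowed requests in the window:
  req#1 t=2s: ALLOW
  req#2 t=2s: ALLOW
  req#3 t=2s: ALLOW
  req#4 t=3s: ALLOW
  req#5 t=3s: ALLOW
  req#6 t=4s: DENY
  req#7 t=4s: DENY
  req#8 t=4s: DENY
  req#9 t=4s: DENY
  req#10 t=4s: DENY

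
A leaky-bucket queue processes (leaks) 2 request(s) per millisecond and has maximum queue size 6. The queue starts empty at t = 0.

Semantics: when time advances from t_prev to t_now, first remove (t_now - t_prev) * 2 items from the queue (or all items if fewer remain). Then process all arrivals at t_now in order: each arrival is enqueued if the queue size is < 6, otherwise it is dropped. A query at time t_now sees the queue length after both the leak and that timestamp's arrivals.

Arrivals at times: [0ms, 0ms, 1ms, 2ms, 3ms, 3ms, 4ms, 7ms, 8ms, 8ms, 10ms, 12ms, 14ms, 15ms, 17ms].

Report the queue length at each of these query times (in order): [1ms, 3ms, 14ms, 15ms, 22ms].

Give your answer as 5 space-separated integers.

Queue lengths at query times:
  query t=1ms: backlog = 1
  query t=3ms: backlog = 2
  query t=14ms: backlog = 1
  query t=15ms: backlog = 1
  query t=22ms: backlog = 0

Answer: 1 2 1 1 0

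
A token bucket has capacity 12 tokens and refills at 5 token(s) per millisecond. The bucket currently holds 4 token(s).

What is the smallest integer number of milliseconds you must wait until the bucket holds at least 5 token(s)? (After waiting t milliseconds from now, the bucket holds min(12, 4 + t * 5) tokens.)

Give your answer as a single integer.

Need 4 + t * 5 >= 5, so t >= 1/5.
Smallest integer t = ceil(1/5) = 1.

Answer: 1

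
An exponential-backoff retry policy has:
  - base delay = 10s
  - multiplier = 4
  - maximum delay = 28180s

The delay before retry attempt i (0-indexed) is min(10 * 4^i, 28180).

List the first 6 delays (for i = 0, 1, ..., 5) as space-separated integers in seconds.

Computing each delay:
  i=0: min(10*4^0, 28180) = 10
  i=1: min(10*4^1, 28180) = 40
  i=2: min(10*4^2, 28180) = 160
  i=3: min(10*4^3, 28180) = 640
  i=4: min(10*4^4, 28180) = 2560
  i=5: min(10*4^5, 28180) = 10240

Answer: 10 40 160 640 2560 10240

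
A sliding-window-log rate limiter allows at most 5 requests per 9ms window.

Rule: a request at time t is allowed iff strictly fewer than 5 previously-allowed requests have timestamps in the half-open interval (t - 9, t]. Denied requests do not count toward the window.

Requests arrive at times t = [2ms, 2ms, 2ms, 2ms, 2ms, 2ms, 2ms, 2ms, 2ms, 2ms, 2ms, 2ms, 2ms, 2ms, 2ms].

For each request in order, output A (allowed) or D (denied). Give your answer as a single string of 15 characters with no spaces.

Tracking allowed requests in the window:
  req#1 t=2ms: ALLOW
  req#2 t=2ms: ALLOW
  req#3 t=2ms: ALLOW
  req#4 t=2ms: ALLOW
  req#5 t=2ms: ALLOW
  req#6 t=2ms: DENY
  req#7 t=2ms: DENY
  req#8 t=2ms: DENY
  req#9 t=2ms: DENY
  req#10 t=2ms: DENY
  req#11 t=2ms: DENY
  req#12 t=2ms: DENY
  req#13 t=2ms: DENY
  req#14 t=2ms: DENY
  req#15 t=2ms: DENY

Answer: AAAAADDDDDDDDDD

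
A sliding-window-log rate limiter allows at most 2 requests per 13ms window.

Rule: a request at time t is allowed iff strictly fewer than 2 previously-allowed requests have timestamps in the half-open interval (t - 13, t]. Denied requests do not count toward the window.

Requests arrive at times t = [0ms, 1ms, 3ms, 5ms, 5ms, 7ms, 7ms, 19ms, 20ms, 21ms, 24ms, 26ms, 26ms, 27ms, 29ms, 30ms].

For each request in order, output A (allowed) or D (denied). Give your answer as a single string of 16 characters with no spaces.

Answer: AADDDDDAADDDDDDD

Derivation:
Tracking allowed requests in the window:
  req#1 t=0ms: ALLOW
  req#2 t=1ms: ALLOW
  req#3 t=3ms: DENY
  req#4 t=5ms: DENY
  req#5 t=5ms: DENY
  req#6 t=7ms: DENY
  req#7 t=7ms: DENY
  req#8 t=19ms: ALLOW
  req#9 t=20ms: ALLOW
  req#10 t=21ms: DENY
  req#11 t=24ms: DENY
  req#12 t=26ms: DENY
  req#13 t=26ms: DENY
  req#14 t=27ms: DENY
  req#15 t=29ms: DENY
  req#16 t=30ms: DENY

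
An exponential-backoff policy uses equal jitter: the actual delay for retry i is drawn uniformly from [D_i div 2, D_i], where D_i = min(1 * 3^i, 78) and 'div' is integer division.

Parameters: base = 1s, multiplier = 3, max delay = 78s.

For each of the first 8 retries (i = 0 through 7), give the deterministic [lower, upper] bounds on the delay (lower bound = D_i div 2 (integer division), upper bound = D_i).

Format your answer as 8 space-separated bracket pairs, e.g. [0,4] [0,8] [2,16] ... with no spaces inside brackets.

Computing bounds per retry:
  i=0: D_i=min(1*3^0,78)=1, bounds=[0,1]
  i=1: D_i=min(1*3^1,78)=3, bounds=[1,3]
  i=2: D_i=min(1*3^2,78)=9, bounds=[4,9]
  i=3: D_i=min(1*3^3,78)=27, bounds=[13,27]
  i=4: D_i=min(1*3^4,78)=78, bounds=[39,78]
  i=5: D_i=min(1*3^5,78)=78, bounds=[39,78]
  i=6: D_i=min(1*3^6,78)=78, bounds=[39,78]
  i=7: D_i=min(1*3^7,78)=78, bounds=[39,78]

Answer: [0,1] [1,3] [4,9] [13,27] [39,78] [39,78] [39,78] [39,78]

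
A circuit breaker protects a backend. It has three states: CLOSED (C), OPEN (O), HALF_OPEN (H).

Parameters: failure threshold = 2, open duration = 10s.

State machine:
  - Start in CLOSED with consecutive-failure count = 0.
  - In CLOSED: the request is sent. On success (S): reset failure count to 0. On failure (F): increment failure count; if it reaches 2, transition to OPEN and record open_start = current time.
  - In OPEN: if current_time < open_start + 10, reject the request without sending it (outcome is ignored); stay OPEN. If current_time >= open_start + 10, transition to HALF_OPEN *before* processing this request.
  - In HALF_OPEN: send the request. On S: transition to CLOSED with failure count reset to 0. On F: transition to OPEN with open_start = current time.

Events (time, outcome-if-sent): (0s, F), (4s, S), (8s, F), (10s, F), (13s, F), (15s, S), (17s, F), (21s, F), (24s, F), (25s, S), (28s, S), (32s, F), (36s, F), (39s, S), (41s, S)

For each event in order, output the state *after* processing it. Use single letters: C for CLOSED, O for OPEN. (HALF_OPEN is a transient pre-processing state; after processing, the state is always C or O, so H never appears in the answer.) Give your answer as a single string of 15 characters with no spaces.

State after each event:
  event#1 t=0s outcome=F: state=CLOSED
  event#2 t=4s outcome=S: state=CLOSED
  event#3 t=8s outcome=F: state=CLOSED
  event#4 t=10s outcome=F: state=OPEN
  event#5 t=13s outcome=F: state=OPEN
  event#6 t=15s outcome=S: state=OPEN
  event#7 t=17s outcome=F: state=OPEN
  event#8 t=21s outcome=F: state=OPEN
  event#9 t=24s outcome=F: state=OPEN
  event#10 t=25s outcome=S: state=OPEN
  event#11 t=28s outcome=S: state=OPEN
  event#12 t=32s outcome=F: state=OPEN
  event#13 t=36s outcome=F: state=OPEN
  event#14 t=39s outcome=S: state=OPEN
  event#15 t=41s outcome=S: state=OPEN

Answer: CCCOOOOOOOOOOOO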